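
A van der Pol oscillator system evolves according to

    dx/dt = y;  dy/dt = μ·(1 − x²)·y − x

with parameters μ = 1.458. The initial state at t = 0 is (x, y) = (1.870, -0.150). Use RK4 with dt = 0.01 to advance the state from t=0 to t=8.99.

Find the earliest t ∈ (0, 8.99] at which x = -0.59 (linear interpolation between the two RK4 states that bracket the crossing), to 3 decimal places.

t = 2.363

t=0.000: state=(1.870, -0.150)
step 1 (dt=0.01): k1=(-0.150, -1.324), k2=(-0.157, -1.300), k3=(-0.156, -1.300), k4=(-0.163, -1.276); state += dt/6·(k1+2k2+2k3+k4)
t=0.010: state=(1.868, -0.163)
t=0.020: state=(1.867, -0.176)
t=0.030: state=(1.865, -0.188)
continuing one RK4 step at a time; state shown every 50 steps (Δt=0.5):
t=0.500: state=(1.693, -0.485)
t=1.000: state=(1.405, -0.673)
t=1.500: state=(0.996, -1.009)
t=2.000: state=(0.308, -1.890)
t=2.360: state=(-0.580, -3.040)
next step: t=2.370: state=(-0.611, -3.063) — x has crossed -0.59
linear interpolation between t=2.360 (-0.58010) and t=2.370 (-0.61061) → t≈2.363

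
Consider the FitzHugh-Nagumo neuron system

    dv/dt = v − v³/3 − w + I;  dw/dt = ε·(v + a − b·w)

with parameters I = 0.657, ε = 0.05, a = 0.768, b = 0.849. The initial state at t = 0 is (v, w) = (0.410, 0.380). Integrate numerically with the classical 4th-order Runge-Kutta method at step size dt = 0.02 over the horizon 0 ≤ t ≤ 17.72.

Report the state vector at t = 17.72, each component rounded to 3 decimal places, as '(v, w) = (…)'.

(v, w) = (0.674, 1.473)

t=0.000: state=(0.410, 0.380)
step 1 (dt=0.02): k1=(0.664, 0.043), k2=(0.669, 0.043), k3=(0.669, 0.043), k4=(0.674, 0.043); state += dt/6·(k1+2k2+2k3+k4)
t=0.020: state=(0.423, 0.381)
t=0.040: state=(0.437, 0.382)
t=0.060: state=(0.451, 0.383)
continuing one RK4 step at a time; state shown every 50 steps (Δt=1):
t=1.000: state=(1.243, 0.442)
t=2.000: state=(1.713, 0.536)
t=3.000: state=(1.753, 0.637)
t=4.000: state=(1.716, 0.733)
t=5.000: state=(1.670, 0.823)
t=6.000: state=(1.621, 0.907)
t=7.000: state=(1.572, 0.985)
t=8.000: state=(1.521, 1.057)
t=9.000: state=(1.468, 1.124)
t=10.000: state=(1.413, 1.186)
t=11.000: state=(1.355, 1.242)
t=12.000: state=(1.294, 1.293)
t=13.000: state=(1.227, 1.338)
t=14.000: state=(1.153, 1.378)
t=15.000: state=(1.067, 1.413)
t=16.000: state=(0.961, 1.442)
t=17.000: state=(0.820, 1.463)
t=17.720: state=(0.674, 1.473)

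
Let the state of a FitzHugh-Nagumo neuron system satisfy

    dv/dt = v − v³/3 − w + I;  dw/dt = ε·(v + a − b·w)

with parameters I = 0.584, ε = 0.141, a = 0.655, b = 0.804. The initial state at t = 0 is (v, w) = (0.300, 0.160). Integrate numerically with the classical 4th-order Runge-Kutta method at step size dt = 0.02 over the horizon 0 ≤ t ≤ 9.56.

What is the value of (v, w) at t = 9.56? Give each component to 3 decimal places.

(v, w) = (0.111, 1.499)

t=0.000: state=(0.300, 0.160)
step 1 (dt=0.02): k1=(0.715, 0.117), k2=(0.720, 0.117), k3=(0.720, 0.117), k4=(0.726, 0.118); state += dt/6·(k1+2k2+2k3+k4)
t=0.020: state=(0.314, 0.162)
t=0.040: state=(0.329, 0.165)
t=0.060: state=(0.344, 0.167)
continuing one RK4 step at a time; state shown every 25 steps (Δt=0.5):
t=0.500: state=(0.721, 0.231)
t=1.000: state=(1.198, 0.329)
t=1.500: state=(1.538, 0.451)
t=2.000: state=(1.673, 0.582)
t=2.500: state=(1.686, 0.710)
t=3.000: state=(1.651, 0.830)
t=3.500: state=(1.597, 0.941)
t=4.000: state=(1.535, 1.041)
t=4.500: state=(1.469, 1.132)
t=5.000: state=(1.400, 1.213)
t=5.500: state=(1.326, 1.284)
t=6.000: state=(1.248, 1.346)
t=6.500: state=(1.163, 1.400)
t=7.000: state=(1.070, 1.444)
t=7.500: state=(0.963, 1.479)
t=8.000: state=(0.837, 1.504)
t=8.500: state=(0.679, 1.518)
t=9.000: state=(0.467, 1.519)
t=9.500: state=(0.158, 1.502)
t=9.560: state=(0.111, 1.499)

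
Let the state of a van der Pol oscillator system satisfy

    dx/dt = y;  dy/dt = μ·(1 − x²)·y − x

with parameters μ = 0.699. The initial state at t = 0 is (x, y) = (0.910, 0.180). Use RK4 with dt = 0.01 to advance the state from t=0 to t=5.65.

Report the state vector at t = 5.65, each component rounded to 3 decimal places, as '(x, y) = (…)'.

t=0.000: state=(0.910, 0.180)
step 1 (dt=0.01): k1=(0.180, -0.888), k2=(0.176, -0.890), k3=(0.176, -0.890), k4=(0.171, -0.892); state += dt/6·(k1+2k2+2k3+k4)
t=0.010: state=(0.912, 0.171)
t=0.020: state=(0.913, 0.162)
t=0.030: state=(0.915, 0.153)
continuing one RK4 step at a time; state shown every 20 steps (Δt=0.2):
t=0.200: state=(0.928, -0.002)
t=0.400: state=(0.909, -0.189)
t=0.600: state=(0.852, -0.374)
t=0.800: state=(0.759, -0.559)
t=1.000: state=(0.629, -0.746)
t=1.200: state=(0.460, -0.938)
t=1.400: state=(0.253, -1.135)
t=1.600: state=(0.006, -1.331)
t=1.800: state=(-0.277, -1.498)
t=2.000: state=(-0.587, -1.586)
t=2.200: state=(-0.902, -1.533)
t=2.400: state=(-1.189, -1.303)
t=2.600: state=(-1.414, -0.932)
t=2.800: state=(-1.558, -0.511)
t=3.000: state=(-1.621, -0.125)
t=3.200: state=(-1.613, 0.190)
t=3.400: state=(-1.549, 0.440)
t=3.600: state=(-1.440, 0.646)
t=3.800: state=(-1.292, 0.830)
t=4.000: state=(-1.108, 1.014)
t=4.200: state=(-0.886, 1.214)
t=4.400: state=(-0.620, 1.444)
t=4.600: state=(-0.305, 1.709)
t=4.800: state=(0.064, 1.986)
t=5.000: state=(0.485, 2.199)
t=5.200: state=(0.930, 2.208)
t=5.400: state=(1.346, 1.890)
t=5.600: state=(1.667, 1.299)
t=5.650: state=(1.728, 1.134)

(x, y) = (1.728, 1.134)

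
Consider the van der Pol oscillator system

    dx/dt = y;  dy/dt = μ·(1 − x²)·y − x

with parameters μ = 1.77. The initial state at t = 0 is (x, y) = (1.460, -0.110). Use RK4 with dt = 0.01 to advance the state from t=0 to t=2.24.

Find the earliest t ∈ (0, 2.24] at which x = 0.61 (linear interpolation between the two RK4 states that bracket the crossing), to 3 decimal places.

t=0.000: state=(1.460, -0.110)
step 1 (dt=0.01): k1=(-0.110, -1.240), k2=(-0.116, -1.227), k3=(-0.116, -1.227), k4=(-0.122, -1.215); state += dt/6·(k1+2k2+2k3+k4)
t=0.010: state=(1.459, -0.122)
t=0.020: state=(1.458, -0.134)
t=0.030: state=(1.456, -0.146)
continuing one RK4 step at a time; state shown every 10 steps (Δt=0.1):
t=0.100: state=(1.443, -0.222)
t=0.200: state=(1.416, -0.315)
t=0.300: state=(1.381, -0.395)
t=0.400: state=(1.337, -0.466)
t=0.500: state=(1.287, -0.534)
t=0.600: state=(1.231, -0.601)
t=0.700: state=(1.167, -0.672)
t=0.800: state=(1.096, -0.750)
t=0.900: state=(1.017, -0.839)
t=1.000: state=(0.928, -0.945)
t=1.100: state=(0.827, -1.073)
t=1.200: state=(0.712, -1.233)
t=1.270: state=(0.621, -1.369)
next step: t=1.280: state=(0.607, -1.391) — x has crossed 0.61
linear interpolation between t=1.270 (0.62114) and t=1.280 (0.60734) → t≈1.278

t = 1.278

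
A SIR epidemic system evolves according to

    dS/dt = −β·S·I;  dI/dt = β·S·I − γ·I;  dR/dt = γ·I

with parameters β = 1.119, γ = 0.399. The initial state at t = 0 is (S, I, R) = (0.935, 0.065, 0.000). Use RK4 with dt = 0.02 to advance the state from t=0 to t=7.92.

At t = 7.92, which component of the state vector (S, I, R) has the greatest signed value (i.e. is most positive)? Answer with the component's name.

largest component: R

t=0.000: state=(0.935, 0.065, 0.000)
step 1 (dt=0.02): k1=(-0.068, 0.042, 0.026), k2=(-0.068, 0.042, 0.026), k3=(-0.068, 0.042, 0.026), k4=(-0.069, 0.043, 0.026); state += dt/6·(k1+2k2+2k3+k4)
t=0.020: state=(0.934, 0.066, 0.001)
t=0.040: state=(0.932, 0.067, 0.001)
t=0.060: state=(0.931, 0.068, 0.002)
continuing one RK4 step at a time; state shown every 25 steps (Δt=0.5):
t=0.500: state=(0.896, 0.089, 0.015)
t=1.000: state=(0.846, 0.119, 0.036)
t=1.500: state=(0.784, 0.153, 0.063)
t=2.000: state=(0.712, 0.191, 0.097)
t=2.500: state=(0.633, 0.228, 0.139)
t=3.000: state=(0.552, 0.260, 0.188)
t=3.500: state=(0.474, 0.284, 0.242)
t=4.000: state=(0.403, 0.297, 0.300)
t=4.500: state=(0.341, 0.299, 0.360)
t=5.000: state=(0.289, 0.292, 0.419)
t=5.500: state=(0.246, 0.278, 0.476)
t=6.000: state=(0.212, 0.259, 0.530)
t=6.500: state=(0.184, 0.237, 0.579)
t=7.000: state=(0.162, 0.213, 0.624)
t=7.500: state=(0.145, 0.191, 0.664)
t=7.920: state=(0.133, 0.172, 0.695)
compare at T: S=0.133, I=0.172, R=0.695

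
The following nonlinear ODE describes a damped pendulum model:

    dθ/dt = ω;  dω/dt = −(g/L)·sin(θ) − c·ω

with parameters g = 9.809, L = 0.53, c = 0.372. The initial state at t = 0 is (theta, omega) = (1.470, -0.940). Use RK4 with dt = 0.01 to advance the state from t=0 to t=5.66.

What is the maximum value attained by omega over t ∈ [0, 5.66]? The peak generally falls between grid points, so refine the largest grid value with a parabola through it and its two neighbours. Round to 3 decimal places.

t=0.000: state=(1.470, -0.940)
step 1 (dt=0.01): k1=(-0.940, -18.064), k2=(-1.030, -18.021), k3=(-1.030, -18.021), k4=(-1.120, -17.977); state += dt/6·(k1+2k2+2k3+k4)
t=0.010: state=(1.460, -1.120)
t=0.020: state=(1.448, -1.300)
t=0.030: state=(1.434, -1.478)
continuing one RK4 step at a time; state shown every 20 steps (Δt=0.2):
t=0.200: state=(0.939, -4.224)
t=0.400: state=(-0.079, -5.385)
t=0.600: state=(-0.975, -3.133)
t=0.800: state=(-1.254, 0.371)
t=1.000: state=(-0.851, 3.505)
t=1.200: state=(0.019, 4.695)
t=1.400: state=(0.814, 2.837)
t=1.600: state=(1.068, -0.352)
t=1.800: state=(0.698, -3.165)
t=2.000: state=(-0.069, -4.049)
t=2.200: state=(-0.737, -2.276)
t=2.400: state=(-0.906, 0.613)
t=2.600: state=(-0.525, 2.994)
t=2.800: state=(0.159, 3.427)
t=3.000: state=(0.691, 1.620)
t=3.200: state=(0.755, -0.972)
t=3.400: state=(0.350, -2.848)
t=3.600: state=(-0.252, -2.800)
t=3.800: state=(-0.647, -0.952)
t=4.000: state=(-0.606, 1.314)
t=4.200: state=(-0.184, 2.646)
t=4.400: state=(0.328, 2.162)
t=4.600: state=(0.589, 0.330)
t=4.800: state=(0.456, -1.568)
t=5.000: state=(0.037, -2.357)
t=5.200: state=(-0.376, -1.533)
t=5.400: state=(-0.514, 0.208)
t=5.600: state=(-0.310, 1.696)
t=5.660: state=(-0.201, 1.937)
largest grid value and its neighbours: omega(1.170)=4.71938, omega(1.180)=4.72003, omega(1.190)=4.71199
parabola through these three points peaks at t≈1.176 with omega≈4.72082

max omega = 4.721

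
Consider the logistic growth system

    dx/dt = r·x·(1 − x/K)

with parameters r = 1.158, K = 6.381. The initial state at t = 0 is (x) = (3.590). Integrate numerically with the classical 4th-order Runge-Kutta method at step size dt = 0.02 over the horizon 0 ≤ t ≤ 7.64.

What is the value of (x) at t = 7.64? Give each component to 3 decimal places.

(x) = (6.380)

t=0.000: state=(3.590)
step 1 (dt=0.02): k1=(1.818), k2=(1.816), k3=(1.816), k4=(1.813); state += dt/6·(k1+2k2+2k3+k4)
t=0.020: state=(3.626)
t=0.040: state=(3.663)
t=0.060: state=(3.699)
continuing one RK4 step at a time; state shown every 25 steps (Δt=0.5):
t=0.500: state=(4.444)
t=1.000: state=(5.129)
t=1.500: state=(5.613)
t=2.000: state=(5.926)
t=2.500: state=(6.118)
t=3.000: state=(6.231)
t=3.500: state=(6.296)
t=4.000: state=(6.333)
t=4.500: state=(6.354)
t=5.000: state=(6.366)
t=5.500: state=(6.373)
t=6.000: state=(6.376)
t=6.500: state=(6.378)
t=7.000: state=(6.380)
t=7.500: state=(6.380)
t=7.640: state=(6.380)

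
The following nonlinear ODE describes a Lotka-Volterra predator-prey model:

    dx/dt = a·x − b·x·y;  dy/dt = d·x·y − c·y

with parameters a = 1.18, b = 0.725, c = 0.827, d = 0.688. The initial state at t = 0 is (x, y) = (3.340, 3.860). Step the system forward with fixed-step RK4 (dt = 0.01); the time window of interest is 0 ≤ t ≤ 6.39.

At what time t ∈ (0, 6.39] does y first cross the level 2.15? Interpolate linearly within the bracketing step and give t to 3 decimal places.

t = 1.969

t=0.000: state=(3.340, 3.860)
step 1 (dt=0.01): k1=(-5.406, 5.678), k2=(-5.430, 5.647), k3=(-5.430, 5.647), k4=(-5.452, 5.615); state += dt/6·(k1+2k2+2k3+k4)
t=0.010: state=(3.286, 3.916)
t=0.020: state=(3.231, 3.972)
t=0.030: state=(3.176, 4.027)
continuing one RK4 step at a time; state shown every 25 steps (Δt=0.25):
t=0.250: state=(1.995, 4.955)
t=0.500: state=(1.055, 5.198)
t=0.750: state=(0.567, 4.836)
t=1.000: state=(0.334, 4.239)
t=1.250: state=(0.220, 3.612)
t=1.500: state=(0.162, 3.034)
t=1.750: state=(0.132, 2.530)
t=1.960: state=(0.118, 2.165)
next step: t=1.970: state=(0.118, 2.149) — y has crossed 2.15
linear interpolation between t=1.960 (2.16482) and t=1.970 (2.14873) → t≈1.969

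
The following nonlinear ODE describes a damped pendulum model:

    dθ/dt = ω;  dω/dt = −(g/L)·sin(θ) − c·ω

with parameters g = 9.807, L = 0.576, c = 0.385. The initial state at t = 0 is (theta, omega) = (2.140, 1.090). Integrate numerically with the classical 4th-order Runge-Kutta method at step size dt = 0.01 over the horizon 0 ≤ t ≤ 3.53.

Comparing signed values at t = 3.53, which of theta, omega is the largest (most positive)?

t=0.000: state=(2.140, 1.090)
step 1 (dt=0.01): k1=(1.090, -14.761), k2=(1.016, -14.683), k3=(1.017, -14.686), k4=(0.943, -14.611); state += dt/6·(k1+2k2+2k3+k4)
t=0.010: state=(2.150, 0.943)
t=0.020: state=(2.159, 0.798)
t=0.030: state=(2.166, 0.654)
continuing one RK4 step at a time; state shown every 20 steps (Δt=0.2):
t=0.200: state=(2.075, -1.726)
t=0.400: state=(1.433, -4.734)
t=0.600: state=(0.241, -6.728)
t=0.800: state=(-0.992, -4.993)
t=1.000: state=(-1.641, -1.462)
t=1.200: state=(-1.592, 1.906)
t=1.400: state=(-0.901, 4.852)
t=1.600: state=(0.200, 5.577)
t=1.800: state=(1.106, 3.122)
t=2.000: state=(1.392, -0.262)
t=2.200: state=(1.021, -3.340)
t=2.400: state=(0.154, -4.908)
t=2.600: state=(-0.737, -3.545)
t=2.800: state=(-1.156, -0.546)
t=3.000: state=(-0.959, 2.419)
t=3.200: state=(-0.268, 4.154)
t=3.400: state=(0.528, 3.374)
t=3.530: state=(0.870, 1.797)
compare at T: theta=0.870, omega=1.797

largest component: omega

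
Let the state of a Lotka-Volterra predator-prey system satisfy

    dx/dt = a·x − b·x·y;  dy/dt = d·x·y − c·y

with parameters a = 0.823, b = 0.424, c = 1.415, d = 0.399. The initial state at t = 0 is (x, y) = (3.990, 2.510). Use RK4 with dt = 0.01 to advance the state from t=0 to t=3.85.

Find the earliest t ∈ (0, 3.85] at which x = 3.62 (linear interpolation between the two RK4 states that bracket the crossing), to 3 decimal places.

t = 0.365

t=0.000: state=(3.990, 2.510)
step 1 (dt=0.01): k1=(-0.963, 0.444), k2=(-0.965, 0.440), k3=(-0.965, 0.440), k4=(-0.968, 0.435); state += dt/6·(k1+2k2+2k3+k4)
t=0.010: state=(3.980, 2.514)
t=0.020: state=(3.971, 2.519)
t=0.030: state=(3.961, 2.523)
continuing one RK4 step at a time; state shown every 20 steps (Δt=0.2):
t=0.200: state=(3.790, 2.580)
t=0.360: state=(3.625, 2.607)
next step: t=0.370: state=(3.615, 2.607) — x has crossed 3.62
linear interpolation between t=0.360 (3.62516) and t=0.370 (3.61494) → t≈0.365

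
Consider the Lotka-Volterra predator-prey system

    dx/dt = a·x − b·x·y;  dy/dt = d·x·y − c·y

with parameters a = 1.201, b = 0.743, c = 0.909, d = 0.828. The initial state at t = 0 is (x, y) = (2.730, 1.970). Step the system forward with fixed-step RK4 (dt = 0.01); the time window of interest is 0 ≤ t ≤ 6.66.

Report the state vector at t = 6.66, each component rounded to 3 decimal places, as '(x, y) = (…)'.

(x, y) = (2.627, 2.259)

t=0.000: state=(2.730, 1.970)
step 1 (dt=0.01): k1=(-0.717, 2.662), k2=(-0.743, 2.674), k3=(-0.743, 2.674), k4=(-0.769, 2.686); state += dt/6·(k1+2k2+2k3+k4)
t=0.010: state=(2.723, 1.997)
t=0.020: state=(2.715, 2.024)
t=0.030: state=(2.706, 2.051)
continuing one RK4 step at a time; state shown every 25 steps (Δt=0.25):
t=0.250: state=(2.395, 2.682)
t=0.500: state=(1.846, 3.320)
t=0.750: state=(1.297, 3.656)
t=1.000: state=(0.885, 3.640)
t=1.250: state=(0.621, 3.382)
t=1.500: state=(0.462, 3.010)
t=1.750: state=(0.370, 2.611)
t=2.000: state=(0.319, 2.233)
t=2.250: state=(0.294, 1.895)
t=2.500: state=(0.287, 1.603)
t=2.750: state=(0.294, 1.356)
t=3.000: state=(0.315, 1.150)
t=3.250: state=(0.349, 0.982)
t=3.500: state=(0.398, 0.845)
t=3.750: state=(0.465, 0.736)
t=4.000: state=(0.552, 0.651)
t=4.250: state=(0.664, 0.588)
t=4.500: state=(0.807, 0.545)
t=4.750: state=(0.987, 0.522)
t=5.000: state=(1.210, 0.522)
t=5.250: state=(1.480, 0.549)
t=5.500: state=(1.795, 0.614)
t=5.750: state=(2.141, 0.735)
t=6.000: state=(2.477, 0.945)
t=6.250: state=(2.724, 1.293)
t=6.500: state=(2.762, 1.826)
t=6.660: state=(2.627, 2.259)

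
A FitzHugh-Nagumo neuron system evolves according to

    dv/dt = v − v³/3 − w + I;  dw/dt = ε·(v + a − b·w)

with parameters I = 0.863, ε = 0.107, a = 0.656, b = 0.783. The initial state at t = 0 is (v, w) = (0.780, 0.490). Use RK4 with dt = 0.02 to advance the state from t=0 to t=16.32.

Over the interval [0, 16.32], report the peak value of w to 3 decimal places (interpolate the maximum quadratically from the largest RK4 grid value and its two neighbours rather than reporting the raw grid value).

t=0.000: state=(0.780, 0.490)
step 1 (dt=0.02): k1=(0.995, 0.113), k2=(0.998, 0.114), k3=(0.998, 0.114), k4=(1.000, 0.115); state += dt/6·(k1+2k2+2k3+k4)
t=0.020: state=(0.800, 0.492)
t=0.040: state=(0.820, 0.495)
t=0.060: state=(0.840, 0.497)
continuing one RK4 step at a time; state shown every 50 steps (Δt=1):
t=1.000: state=(1.608, 0.646)
t=2.000: state=(1.754, 0.838)
t=3.000: state=(1.694, 1.016)
t=4.000: state=(1.609, 1.171)
t=5.000: state=(1.520, 1.305)
t=6.000: state=(1.426, 1.418)
t=7.000: state=(1.327, 1.513)
t=8.000: state=(1.221, 1.589)
t=9.000: state=(1.101, 1.648)
t=10.000: state=(0.958, 1.689)
t=11.000: state=(0.767, 1.709)
t=12.000: state=(0.463, 1.704)
t=13.000: state=(-0.178, 1.653)
t=14.000: state=(-1.418, 1.507)
t=15.000: state=(-1.890, 1.274)
t=16.000: state=(-1.850, 1.046)
t=16.320: state=(-1.824, 0.978)
largest grid value and its neighbours: w(11.320)=1.71100, w(11.340)=1.71100, w(11.360)=1.71100
parabola through these three points peaks at t≈11.335 with w≈1.71100

max w = 1.711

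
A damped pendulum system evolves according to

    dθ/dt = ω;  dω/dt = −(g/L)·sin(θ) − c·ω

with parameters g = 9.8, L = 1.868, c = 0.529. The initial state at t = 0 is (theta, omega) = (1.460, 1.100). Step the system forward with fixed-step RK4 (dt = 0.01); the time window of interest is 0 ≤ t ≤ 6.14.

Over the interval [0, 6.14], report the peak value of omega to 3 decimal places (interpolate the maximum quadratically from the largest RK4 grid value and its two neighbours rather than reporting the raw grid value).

max omega = 1.844

t=0.000: state=(1.460, 1.100)
step 1 (dt=0.01): k1=(1.100, -5.796), k2=(1.071, -5.784), k3=(1.071, -5.784), k4=(1.042, -5.771); state += dt/6·(k1+2k2+2k3+k4)
t=0.010: state=(1.471, 1.042)
t=0.020: state=(1.481, 0.985)
t=0.030: state=(1.490, 0.927)
continuing one RK4 step at a time; state shown every 20 steps (Δt=0.2):
t=0.200: state=(1.568, -0.005)
t=0.400: state=(1.465, -0.999)
t=0.600: state=(1.177, -1.863)
t=0.800: state=(0.736, -2.486)
t=1.000: state=(0.211, -2.684)
t=1.200: state=(-0.302, -2.360)
t=1.400: state=(-0.706, -1.632)
t=1.600: state=(-0.943, -0.727)
t=1.800: state=(-0.997, 0.176)
t=2.000: state=(-0.880, 0.968)
t=2.200: state=(-0.624, 1.555)
t=2.400: state=(-0.279, 1.832)
t=2.600: state=(0.084, 1.740)
t=2.800: state=(0.395, 1.320)
t=3.000: state=(0.599, 0.703)
t=3.200: state=(0.673, 0.032)
t=3.400: state=(0.616, -0.577)
t=3.600: state=(0.452, -1.031)
t=3.800: state=(0.219, -1.256)
t=4.000: state=(-0.033, -1.220)
t=4.200: state=(-0.253, -0.949)
t=4.400: state=(-0.402, -0.526)
t=4.600: state=(-0.460, -0.050)
t=4.800: state=(-0.425, 0.388)
t=5.000: state=(-0.312, 0.711)
t=5.200: state=(-0.151, 0.870)
t=5.400: state=(0.023, 0.844)
t=5.600: state=(0.175, 0.656)
t=5.800: state=(0.278, 0.361)
t=6.000: state=(0.317, 0.027)
t=6.140: state=(0.305, -0.194)
largest grid value and its neighbours: omega(2.440)=1.84350, omega(2.450)=1.84398, omega(2.460)=1.84350
parabola through these three points peaks at t≈2.450 with omega≈1.84398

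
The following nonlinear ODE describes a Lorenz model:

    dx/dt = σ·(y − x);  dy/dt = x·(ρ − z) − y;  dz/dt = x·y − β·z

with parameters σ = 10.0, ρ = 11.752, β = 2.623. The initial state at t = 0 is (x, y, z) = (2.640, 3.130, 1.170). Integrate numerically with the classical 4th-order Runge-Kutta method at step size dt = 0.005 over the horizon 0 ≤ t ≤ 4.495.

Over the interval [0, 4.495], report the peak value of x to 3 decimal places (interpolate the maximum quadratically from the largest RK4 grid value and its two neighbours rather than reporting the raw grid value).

max x = 9.641

t=0.000: state=(2.640, 3.130, 1.170)
step 1 (dt=0.005): k1=(4.900, 24.806, 5.194), k2=(5.398, 24.840, 5.363), k3=(5.386, 24.852, 5.366), k4=(5.873, 24.896, 5.540); state += dt/6·(k1+2k2+2k3+k4)
t=0.005: state=(2.667, 3.254, 1.197)
t=0.010: state=(2.699, 3.379, 1.225)
t=0.015: state=(2.735, 3.505, 1.256)
continuing one RK4 step at a time; state shown every 40 steps (Δt=0.2):
t=0.200: state=(6.412, 9.291, 5.213)
t=0.400: state=(9.249, 7.510, 16.696)
t=0.600: state=(3.378, 1.143, 13.329)
t=0.800: state=(1.395, 1.250, 8.207)
t=1.000: state=(1.893, 2.495, 5.305)
t=1.200: state=(3.997, 5.576, 4.999)
t=1.400: state=(7.660, 9.106, 10.435)
t=1.600: state=(6.762, 4.698, 14.994)
t=1.800: state=(3.308, 2.384, 11.144)
t=2.000: state=(2.886, 3.240, 7.804)
t=2.200: state=(4.448, 5.619, 7.142)
t=2.400: state=(6.881, 7.733, 10.656)
t=2.600: state=(6.400, 5.208, 13.552)
t=2.800: state=(4.144, 3.437, 11.211)
t=3.000: state=(3.815, 4.124, 8.805)
t=3.200: state=(5.085, 5.945, 8.725)
t=3.400: state=(6.483, 6.757, 11.302)
t=3.600: state=(5.786, 5.005, 12.470)
t=3.800: state=(4.473, 4.113, 10.784)
t=4.000: state=(4.480, 4.804, 9.366)
t=4.200: state=(5.470, 6.019, 9.810)
t=4.400: state=(6.088, 6.043, 11.499)
t=4.495: state=(5.878, 5.505, 11.880)
largest grid value and its neighbours: x(0.350)=9.63481, x(0.355)=9.64112, x(0.360)=9.63743
parabola through these three points peaks at t≈0.356 with x≈9.64120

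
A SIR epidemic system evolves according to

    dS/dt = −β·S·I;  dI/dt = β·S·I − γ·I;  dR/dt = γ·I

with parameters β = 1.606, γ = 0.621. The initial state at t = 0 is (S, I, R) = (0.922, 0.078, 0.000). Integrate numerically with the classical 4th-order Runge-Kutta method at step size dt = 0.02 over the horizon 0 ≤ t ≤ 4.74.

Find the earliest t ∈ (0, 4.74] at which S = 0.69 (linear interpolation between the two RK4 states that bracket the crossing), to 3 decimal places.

t = 1.344

t=0.000: state=(0.922, 0.078, 0.000)
step 1 (dt=0.02): k1=(-0.115, 0.067, 0.048), k2=(-0.116, 0.067, 0.049), k3=(-0.116, 0.067, 0.049), k4=(-0.117, 0.068, 0.049); state += dt/6·(k1+2k2+2k3+k4)
t=0.020: state=(0.920, 0.079, 0.001)
t=0.040: state=(0.917, 0.081, 0.002)
t=0.060: state=(0.915, 0.082, 0.003)
continuing one RK4 step at a time; state shown every 10 steps (Δt=0.2):
t=0.200: state=(0.897, 0.092, 0.011)
t=0.400: state=(0.869, 0.108, 0.023)
t=0.600: state=(0.837, 0.126, 0.038)
t=0.800: state=(0.801, 0.144, 0.054)
t=1.000: state=(0.763, 0.164, 0.073)
t=1.200: state=(0.721, 0.184, 0.095)
t=1.340: state=(0.691, 0.198, 0.112)
next step: t=1.360: state=(0.686, 0.199, 0.114) — S has crossed 0.69
linear interpolation between t=1.340 (0.69084) and t=1.360 (0.68644) → t≈1.344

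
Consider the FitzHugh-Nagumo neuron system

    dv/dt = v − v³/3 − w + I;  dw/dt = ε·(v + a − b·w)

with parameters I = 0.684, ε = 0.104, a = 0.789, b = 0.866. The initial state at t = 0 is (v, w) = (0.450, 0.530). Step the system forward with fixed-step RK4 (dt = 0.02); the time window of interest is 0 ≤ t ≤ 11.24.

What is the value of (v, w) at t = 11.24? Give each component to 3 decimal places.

(v, w) = (-0.228, 1.529)

t=0.000: state=(0.450, 0.530)
step 1 (dt=0.02): k1=(0.574, 0.081), k2=(0.577, 0.082), k3=(0.577, 0.082), k4=(0.581, 0.082); state += dt/6·(k1+2k2+2k3+k4)
t=0.020: state=(0.462, 0.532)
t=0.040: state=(0.473, 0.533)
t=0.060: state=(0.485, 0.535)
continuing one RK4 step at a time; state shown every 25 steps (Δt=0.5):
t=0.500: state=(0.780, 0.578)
t=1.000: state=(1.145, 0.642)
t=1.500: state=(1.427, 0.719)
t=2.000: state=(1.569, 0.805)
t=2.500: state=(1.608, 0.890)
t=3.000: state=(1.597, 0.973)
t=3.500: state=(1.564, 1.051)
t=4.000: state=(1.521, 1.123)
t=4.500: state=(1.474, 1.190)
t=5.000: state=(1.423, 1.251)
t=5.500: state=(1.369, 1.307)
t=6.000: state=(1.313, 1.358)
t=6.500: state=(1.254, 1.404)
t=7.000: state=(1.190, 1.444)
t=7.500: state=(1.121, 1.479)
t=8.000: state=(1.045, 1.509)
t=8.500: state=(0.959, 1.534)
t=9.000: state=(0.858, 1.553)
t=9.500: state=(0.735, 1.565)
t=10.000: state=(0.573, 1.570)
t=10.500: state=(0.347, 1.565)
t=11.000: state=(0.002, 1.545)
t=11.240: state=(-0.228, 1.529)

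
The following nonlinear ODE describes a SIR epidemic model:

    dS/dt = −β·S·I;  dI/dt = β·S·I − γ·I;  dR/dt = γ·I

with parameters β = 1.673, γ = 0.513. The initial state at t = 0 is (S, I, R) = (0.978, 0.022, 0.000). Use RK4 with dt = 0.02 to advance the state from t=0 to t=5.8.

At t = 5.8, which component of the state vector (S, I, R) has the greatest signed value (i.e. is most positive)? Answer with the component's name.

t=0.000: state=(0.978, 0.022, 0.000)
step 1 (dt=0.02): k1=(-0.036, 0.025, 0.011), k2=(-0.036, 0.025, 0.011), k3=(-0.036, 0.025, 0.011), k4=(-0.037, 0.025, 0.012); state += dt/6·(k1+2k2+2k3+k4)
t=0.020: state=(0.977, 0.022, 0.000)
t=0.040: state=(0.977, 0.023, 0.000)
t=0.060: state=(0.976, 0.024, 0.001)
continuing one RK4 step at a time; state shown every 10 steps (Δt=0.2):
t=0.200: state=(0.970, 0.028, 0.003)
t=0.400: state=(0.960, 0.034, 0.006)
t=0.600: state=(0.948, 0.043, 0.010)
t=0.800: state=(0.933, 0.053, 0.014)
t=1.000: state=(0.915, 0.065, 0.020)
t=1.200: state=(0.893, 0.079, 0.028)
t=1.400: state=(0.867, 0.096, 0.037)
t=1.600: state=(0.837, 0.115, 0.048)
t=1.800: state=(0.803, 0.137, 0.060)
t=2.000: state=(0.764, 0.160, 0.076)
t=2.200: state=(0.721, 0.185, 0.093)
t=2.400: state=(0.675, 0.211, 0.114)
t=2.600: state=(0.626, 0.237, 0.137)
t=2.800: state=(0.576, 0.262, 0.162)
t=3.000: state=(0.526, 0.284, 0.190)
t=3.200: state=(0.476, 0.303, 0.221)
t=3.400: state=(0.429, 0.318, 0.252)
t=3.600: state=(0.385, 0.329, 0.286)
t=3.800: state=(0.345, 0.336, 0.320)
t=4.000: state=(0.308, 0.338, 0.354)
t=4.200: state=(0.275, 0.336, 0.389)
t=4.400: state=(0.246, 0.331, 0.423)
t=4.600: state=(0.221, 0.323, 0.457)
t=4.800: state=(0.198, 0.312, 0.489)
t=5.000: state=(0.179, 0.300, 0.521)
t=5.200: state=(0.162, 0.287, 0.551)
t=5.400: state=(0.148, 0.273, 0.580)
t=5.600: state=(0.135, 0.258, 0.607)
t=5.800: state=(0.124, 0.243, 0.633)
compare at T: S=0.124, I=0.243, R=0.633

largest component: R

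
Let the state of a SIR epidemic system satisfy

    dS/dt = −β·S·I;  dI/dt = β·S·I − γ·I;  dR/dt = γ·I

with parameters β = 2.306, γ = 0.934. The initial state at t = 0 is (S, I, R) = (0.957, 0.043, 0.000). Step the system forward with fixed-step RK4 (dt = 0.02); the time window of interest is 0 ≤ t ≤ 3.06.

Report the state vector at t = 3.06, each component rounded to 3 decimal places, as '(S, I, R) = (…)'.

(S, I, R) = (0.286, 0.225, 0.489)

t=0.000: state=(0.957, 0.043, 0.000)
step 1 (dt=0.02): k1=(-0.095, 0.055, 0.040), k2=(-0.096, 0.055, 0.041), k3=(-0.096, 0.055, 0.041), k4=(-0.097, 0.056, 0.041); state += dt/6·(k1+2k2+2k3+k4)
t=0.020: state=(0.955, 0.044, 0.001)
t=0.040: state=(0.953, 0.045, 0.002)
t=0.060: state=(0.951, 0.046, 0.003)
continuing one RK4 step at a time; state shown every 5 steps (Δt=0.1):
t=0.100: state=(0.947, 0.049, 0.004)
t=0.200: state=(0.936, 0.055, 0.009)
t=0.300: state=(0.923, 0.062, 0.015)
t=0.400: state=(0.909, 0.070, 0.021)
t=0.500: state=(0.894, 0.079, 0.028)
t=0.600: state=(0.877, 0.088, 0.035)
t=0.700: state=(0.858, 0.098, 0.044)
t=0.800: state=(0.838, 0.108, 0.054)
t=0.900: state=(0.816, 0.119, 0.064)
t=1.000: state=(0.793, 0.131, 0.076)
t=1.100: state=(0.769, 0.143, 0.089)
t=1.200: state=(0.743, 0.155, 0.103)
t=1.300: state=(0.716, 0.167, 0.118)
t=1.400: state=(0.688, 0.178, 0.134)
t=1.500: state=(0.659, 0.190, 0.151)
t=1.600: state=(0.630, 0.201, 0.169)
t=1.700: state=(0.601, 0.211, 0.188)
t=1.800: state=(0.572, 0.220, 0.209)
t=1.900: state=(0.543, 0.227, 0.229)
t=2.000: state=(0.515, 0.234, 0.251)
t=2.100: state=(0.488, 0.239, 0.273)
t=2.200: state=(0.461, 0.243, 0.296)
t=2.300: state=(0.436, 0.246, 0.319)
t=2.400: state=(0.412, 0.247, 0.342)
t=2.500: state=(0.389, 0.246, 0.365)
t=2.600: state=(0.368, 0.245, 0.388)
t=2.700: state=(0.348, 0.242, 0.410)
t=2.800: state=(0.329, 0.238, 0.433)
t=2.900: state=(0.311, 0.234, 0.455)
t=3.000: state=(0.295, 0.228, 0.476)
t=3.060: state=(0.286, 0.225, 0.489)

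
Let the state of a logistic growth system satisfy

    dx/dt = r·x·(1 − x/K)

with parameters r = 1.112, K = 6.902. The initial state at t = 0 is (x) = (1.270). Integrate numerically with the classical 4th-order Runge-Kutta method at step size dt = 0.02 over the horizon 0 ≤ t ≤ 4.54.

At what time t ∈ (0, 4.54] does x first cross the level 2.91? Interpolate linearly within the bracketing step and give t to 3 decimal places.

t=0.000: state=(1.270)
step 1 (dt=0.02): k1=(1.152), k2=(1.160), k3=(1.161), k4=(1.169); state += dt/6·(k1+2k2+2k3+k4)
t=0.020: state=(1.293)
t=0.040: state=(1.317)
t=0.060: state=(1.341)
continuing one RK4 step at a time; state shown every 10 steps (Δt=0.2):
t=0.200: state=(1.517)
t=0.400: state=(1.796)
t=0.600: state=(2.107)
t=0.800: state=(2.446)
t=1.000: state=(2.807)
t=1.040: state=(2.882)
next step: t=1.060: state=(2.919) — x has crossed 2.91
linear interpolation between t=1.040 (2.88171) and t=1.060 (2.91911) → t≈1.055

t = 1.055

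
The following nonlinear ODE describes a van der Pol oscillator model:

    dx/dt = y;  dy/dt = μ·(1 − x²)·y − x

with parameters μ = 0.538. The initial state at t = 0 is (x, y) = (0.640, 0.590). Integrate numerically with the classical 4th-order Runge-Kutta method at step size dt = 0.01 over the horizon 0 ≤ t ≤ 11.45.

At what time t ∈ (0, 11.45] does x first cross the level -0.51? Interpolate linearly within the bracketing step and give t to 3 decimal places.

t=0.000: state=(0.640, 0.590)
step 1 (dt=0.01): k1=(0.590, -0.453), k2=(0.588, -0.457), k3=(0.588, -0.457), k4=(0.585, -0.462); state += dt/6·(k1+2k2+2k3+k4)
t=0.010: state=(0.646, 0.585)
t=0.020: state=(0.652, 0.581)
t=0.030: state=(0.657, 0.576)
continuing one RK4 step at a time; state shown every 50 steps (Δt=0.5):
t=0.500: state=(0.860, 0.259)
t=1.000: state=(0.881, -0.182)
t=1.500: state=(0.678, -0.624)
t=2.000: state=(0.261, -1.039)
t=2.500: state=(-0.343, -1.340)
t=2.620: state=(-0.506, -1.360)
next step: t=2.630: state=(-0.519, -1.360) — x has crossed -0.51
linear interpolation between t=2.620 (-0.50575) and t=2.630 (-0.51936) → t≈2.623

t = 2.623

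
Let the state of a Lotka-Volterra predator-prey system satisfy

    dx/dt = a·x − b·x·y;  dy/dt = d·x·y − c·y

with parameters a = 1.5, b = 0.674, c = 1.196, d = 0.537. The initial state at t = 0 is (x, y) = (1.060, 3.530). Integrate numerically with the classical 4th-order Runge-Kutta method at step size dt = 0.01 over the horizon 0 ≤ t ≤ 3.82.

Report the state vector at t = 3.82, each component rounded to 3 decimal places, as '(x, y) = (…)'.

(x, y) = (4.290, 3.261)

t=0.000: state=(1.060, 3.530)
step 1 (dt=0.01): k1=(-0.932, -2.213), k2=(-0.920, -2.214), k3=(-0.920, -2.214), k4=(-0.908, -2.216); state += dt/6·(k1+2k2+2k3+k4)
t=0.010: state=(1.051, 3.508)
t=0.020: state=(1.042, 3.486)
t=0.030: state=(1.033, 3.463)
continuing one RK4 step at a time; state shown every 20 steps (Δt=0.2):
t=0.200: state=(0.916, 3.088)
t=0.400: state=(0.839, 2.670)
t=0.600: state=(0.811, 2.296)
t=0.800: state=(0.822, 1.972)
t=1.000: state=(0.866, 1.700)
t=1.200: state=(0.945, 1.474)
t=1.400: state=(1.059, 1.292)
t=1.600: state=(1.213, 1.149)
t=1.800: state=(1.413, 1.041)
t=2.000: state=(1.667, 0.966)
t=2.200: state=(1.982, 0.925)
t=2.400: state=(2.363, 0.919)
t=2.600: state=(2.813, 0.955)
t=2.800: state=(3.321, 1.044)
t=3.000: state=(3.855, 1.209)
t=3.200: state=(4.348, 1.479)
t=3.400: state=(4.684, 1.895)
t=3.600: state=(4.716, 2.480)
t=3.800: state=(4.348, 3.188)
t=3.820: state=(4.290, 3.261)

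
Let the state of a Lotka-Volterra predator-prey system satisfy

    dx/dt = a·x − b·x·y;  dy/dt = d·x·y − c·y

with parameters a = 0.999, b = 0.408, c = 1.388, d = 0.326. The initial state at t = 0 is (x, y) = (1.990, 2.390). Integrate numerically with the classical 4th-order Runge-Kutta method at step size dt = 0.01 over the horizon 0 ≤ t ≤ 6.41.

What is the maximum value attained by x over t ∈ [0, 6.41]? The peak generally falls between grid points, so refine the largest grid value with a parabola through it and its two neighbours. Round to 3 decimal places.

t=0.000: state=(1.990, 2.390)
step 1 (dt=0.01): k1=(0.048, -1.767), k2=(0.055, -1.760), k3=(0.055, -1.760), k4=(0.062, -1.753); state += dt/6·(k1+2k2+2k3+k4)
t=0.010: state=(1.991, 2.372)
t=0.020: state=(1.991, 2.355)
t=0.030: state=(1.992, 2.338)
continuing one RK4 step at a time; state shown every 25 steps (Δt=0.25):
t=0.250: state=(2.045, 1.990)
t=0.500: state=(2.179, 1.670)
t=0.750: state=(2.391, 1.421)
t=1.000: state=(2.682, 1.234)
t=1.250: state=(3.057, 1.102)
t=1.500: state=(3.524, 1.018)
t=1.750: state=(4.087, 0.980)
t=2.000: state=(4.747, 0.992)
t=2.250: state=(5.490, 1.064)
t=2.500: state=(6.279, 1.215)
t=2.750: state=(7.035, 1.478)
t=3.000: state=(7.613, 1.901)
t=3.250: state=(7.812, 2.527)
t=3.500: state=(7.443, 3.340)
t=3.750: state=(6.505, 4.181)
t=4.000: state=(5.271, 4.779)
t=4.250: state=(4.105, 4.942)
t=4.500: state=(3.214, 4.697)
t=4.750: state=(2.617, 4.203)
t=5.000: state=(2.254, 3.618)
t=5.250: state=(2.060, 3.046)
t=5.500: state=(1.991, 2.537)
t=5.750: state=(2.018, 2.110)
t=6.000: state=(2.127, 1.765)
t=6.250: state=(2.314, 1.494)
t=6.410: state=(2.474, 1.356)
largest grid value and its neighbours: x(3.210)=7.81427, x(3.220)=7.81496, x(3.230)=7.81476
parabola through these three points peaks at t≈3.223 with x≈7.81500

max x = 7.815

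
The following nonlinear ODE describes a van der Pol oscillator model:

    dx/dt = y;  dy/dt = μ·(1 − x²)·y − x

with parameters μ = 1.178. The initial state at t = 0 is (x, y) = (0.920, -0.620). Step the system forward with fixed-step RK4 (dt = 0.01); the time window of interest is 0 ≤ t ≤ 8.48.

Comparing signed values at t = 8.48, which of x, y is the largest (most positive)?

t=0.000: state=(0.920, -0.620)
step 1 (dt=0.01): k1=(-0.620, -1.032), k2=(-0.625, -1.034), k3=(-0.625, -1.034), k4=(-0.630, -1.036); state += dt/6·(k1+2k2+2k3+k4)
t=0.010: state=(0.914, -0.630)
t=0.020: state=(0.907, -0.641)
t=0.030: state=(0.901, -0.651)
continuing one RK4 step at a time; state shown every 50 steps (Δt=0.5):
t=0.500: state=(0.465, -1.249)
t=1.000: state=(-0.399, -2.240)
t=1.500: state=(-1.526, -1.705)
t=2.000: state=(-1.890, 0.012)
t=2.500: state=(-1.734, 0.508)
t=3.000: state=(-1.420, 0.748)
t=3.500: state=(-0.965, 1.117)
t=4.000: state=(-0.226, 1.954)
t=4.500: state=(1.037, 2.817)
t=5.000: state=(1.951, 0.619)
t=5.500: state=(1.947, -0.364)
t=6.000: state=(1.699, -0.599)
t=6.500: state=(1.349, -0.816)
t=7.000: state=(0.850, -1.239)
t=7.500: state=(0.016, -2.217)
t=8.000: state=(-1.315, -2.578)
t=8.480: state=(-1.992, -0.326)
compare at T: x=-1.992, y=-0.326

largest component: y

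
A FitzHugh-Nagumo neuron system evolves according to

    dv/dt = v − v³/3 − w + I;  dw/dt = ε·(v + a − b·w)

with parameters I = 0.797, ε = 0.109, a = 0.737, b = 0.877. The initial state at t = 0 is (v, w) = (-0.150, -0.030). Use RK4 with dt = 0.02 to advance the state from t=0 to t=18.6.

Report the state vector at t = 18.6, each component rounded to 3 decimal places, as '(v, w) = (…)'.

t=0.000: state=(-0.150, -0.030)
step 1 (dt=0.02): k1=(0.678, 0.067), k2=(0.684, 0.068), k3=(0.684, 0.068), k4=(0.690, 0.068); state += dt/6·(k1+2k2+2k3+k4)
t=0.020: state=(-0.136, -0.029)
t=0.040: state=(-0.122, -0.027)
t=0.060: state=(-0.108, -0.026)
continuing one RK4 step at a time; state shown every 50 steps (Δt=1):
t=1.000: state=(0.899, 0.083)
t=2.000: state=(1.822, 0.304)
t=3.000: state=(1.871, 0.548)
t=4.000: state=(1.790, 0.765)
t=5.000: state=(1.699, 0.953)
t=6.000: state=(1.606, 1.115)
t=7.000: state=(1.512, 1.252)
t=8.000: state=(1.415, 1.366)
t=9.000: state=(1.314, 1.460)
t=10.000: state=(1.204, 1.535)
t=11.000: state=(1.081, 1.590)
t=12.000: state=(0.932, 1.626)
t=13.000: state=(0.733, 1.642)
t=14.000: state=(0.405, 1.629)
t=15.000: state=(-0.305, 1.567)
t=16.000: state=(-1.538, 1.404)
t=17.000: state=(-1.888, 1.166)
t=18.000: state=(-1.835, 0.942)
t=18.600: state=(-1.785, 0.821)

(v, w) = (-1.785, 0.821)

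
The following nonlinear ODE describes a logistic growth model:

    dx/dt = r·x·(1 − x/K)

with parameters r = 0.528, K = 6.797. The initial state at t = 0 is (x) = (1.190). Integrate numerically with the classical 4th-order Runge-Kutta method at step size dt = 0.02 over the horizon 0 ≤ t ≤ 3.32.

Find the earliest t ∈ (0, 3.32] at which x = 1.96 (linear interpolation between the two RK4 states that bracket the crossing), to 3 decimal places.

t = 1.225

t=0.000: state=(1.190)
step 1 (dt=0.02): k1=(0.518), k2=(0.520), k3=(0.520), k4=(0.522); state += dt/6·(k1+2k2+2k3+k4)
t=0.020: state=(1.200)
t=0.040: state=(1.211)
t=0.060: state=(1.221)
continuing one RK4 step at a time; state shown every 10 steps (Δt=0.2):
t=0.200: state=(1.297)
t=0.400: state=(1.412)
t=0.600: state=(1.533)
t=0.800: state=(1.662)
t=1.000: state=(1.799)
t=1.200: state=(1.942)
t=1.220: state=(1.956)
next step: t=1.240: state=(1.971) — x has crossed 1.96
linear interpolation between t=1.220 (1.95644) and t=1.240 (1.97119) → t≈1.225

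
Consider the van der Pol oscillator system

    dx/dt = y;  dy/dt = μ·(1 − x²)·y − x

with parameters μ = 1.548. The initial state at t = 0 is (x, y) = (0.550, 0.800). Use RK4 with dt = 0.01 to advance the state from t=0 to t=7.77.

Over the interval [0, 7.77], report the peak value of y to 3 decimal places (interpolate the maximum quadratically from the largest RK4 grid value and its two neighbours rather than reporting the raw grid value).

max y = 3.278

t=0.000: state=(0.550, 0.800)
step 1 (dt=0.01): k1=(0.800, 0.314), k2=(0.802, 0.306), k3=(0.802, 0.306), k4=(0.803, 0.298); state += dt/6·(k1+2k2+2k3+k4)
t=0.010: state=(0.558, 0.803)
t=0.020: state=(0.566, 0.806)
t=0.030: state=(0.574, 0.809)
continuing one RK4 step at a time; state shown every 50 steps (Δt=0.5):
t=0.500: state=(0.946, 0.686)
t=1.000: state=(1.154, 0.114)
t=1.500: state=(1.071, -0.423)
t=2.000: state=(0.730, -0.979)
t=2.500: state=(-0.004, -2.120)
t=3.000: state=(-1.359, -2.596)
t=3.500: state=(-1.951, -0.093)
t=4.000: state=(-1.835, 0.401)
t=4.500: state=(-1.598, 0.544)
t=5.000: state=(-1.282, 0.740)
t=5.500: state=(-0.818, 1.187)
t=6.000: state=(0.041, 2.455)
t=6.500: state=(1.532, 2.521)
t=7.000: state=(2.015, -0.040)
t=7.500: state=(1.874, -0.410)
t=7.770: state=(1.754, -0.475)
largest grid value and its neighbours: y(6.280)=3.27531, y(6.290)=3.27796, y(6.300)=3.27732
parabola through these three points peaks at t≈6.293 with y≈3.27812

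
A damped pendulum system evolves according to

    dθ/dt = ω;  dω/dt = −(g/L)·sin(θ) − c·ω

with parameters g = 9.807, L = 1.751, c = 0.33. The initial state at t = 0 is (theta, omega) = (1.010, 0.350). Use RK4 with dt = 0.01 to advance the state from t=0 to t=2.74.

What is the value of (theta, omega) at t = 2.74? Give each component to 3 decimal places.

t=0.000: state=(1.010, 0.350)
step 1 (dt=0.01): k1=(0.350, -4.858), k2=(0.326, -4.856), k3=(0.326, -4.855), k4=(0.301, -4.852); state += dt/6·(k1+2k2+2k3+k4)
t=0.010: state=(1.013, 0.301)
t=0.020: state=(1.016, 0.253)
t=0.030: state=(1.018, 0.205)
continuing one RK4 step at a time; state shown every 10 steps (Δt=0.1):
t=0.100: state=(1.021, -0.131)
t=0.200: state=(0.985, -0.592)
t=0.300: state=(0.904, -1.020)
t=0.400: state=(0.782, -1.399)
t=0.500: state=(0.626, -1.711)
t=0.600: state=(0.443, -1.936)
t=0.700: state=(0.242, -2.058)
t=0.800: state=(0.035, -2.067)
t=0.900: state=(-0.167, -1.963)
t=1.000: state=(-0.354, -1.756)
t=1.100: state=(-0.516, -1.466)
t=1.200: state=(-0.645, -1.115)
t=1.300: state=(-0.737, -0.726)
t=1.400: state=(-0.790, -0.320)
t=1.500: state=(-0.802, 0.085)
t=1.600: state=(-0.773, 0.474)
t=1.700: state=(-0.708, 0.831)
t=1.800: state=(-0.609, 1.142)
t=1.900: state=(-0.481, 1.391)
t=2.000: state=(-0.333, 1.565)
t=2.100: state=(-0.171, 1.651)
t=2.200: state=(-0.006, 1.646)
t=2.300: state=(0.155, 1.551)
t=2.400: state=(0.302, 1.375)
t=2.500: state=(0.428, 1.133)
t=2.600: state=(0.527, 0.842)
t=2.700: state=(0.595, 0.520)
t=2.740: state=(0.613, 0.387)

(theta, omega) = (0.613, 0.387)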